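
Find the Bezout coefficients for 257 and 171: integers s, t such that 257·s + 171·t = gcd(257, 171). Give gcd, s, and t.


Euclidean algorithm on (257, 171) — divide until remainder is 0:
  257 = 1 · 171 + 86
  171 = 1 · 86 + 85
  86 = 1 · 85 + 1
  85 = 85 · 1 + 0
gcd(257, 171) = 1.
Track Bezout coefficients alongside the remainders: start with r₀ = 257 = a·1 + b·0 (s = 1, t = 0) and r₁ = 171 = a·0 + b·1 (s = 0, t = 1); each new remainder r_{k+1} = r_{k-1} − q_k·r_k inherits s_{k+1} = s_{k-1} − q_k·s_k, t_{k+1} = t_{k-1} − q_k·t_k, so r_k = a·s_k + b·t_k at every step:
  q = 1: r = 86, s = 1 − 1·0 = 1, t = 0 − 1·1 = -1  (check: 257·1 + 171·(-1) = 86)
  q = 1: r = 85, s = 0 − 1·1 = -1, t = 1 − 1·(-1) = 2  (check: 257·(-1) + 171·2 = 85)
  q = 1: r = 1, s = 1 − 1·(-1) = 2, t = -1 − 1·2 = -3  (check: 257·2 + 171·(-3) = 1)
The row with r = 1 (the gcd) gives the Bezout coefficients s = 2, t = -3.
Result: 257 · (2) + 171 · (-3) = 1.

gcd(257, 171) = 1; s = 2, t = -3 (check: 257·2 + 171·(-3) = 1).


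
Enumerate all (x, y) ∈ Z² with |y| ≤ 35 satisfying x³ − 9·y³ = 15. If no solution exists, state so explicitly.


The equation is x³ - 9y³ = 15. For fixed y, x³ = 9·y³ + 15, so a solution requires the RHS to be a perfect cube.
Strategy: iterate y from -35 to 35, compute RHS = 9·y³ + 15, and check whether it is a (positive or negative) perfect cube.
Check small values of y:
  y = 0: RHS = 15 is not a perfect cube.
  y = 1: RHS = 24 is not a perfect cube.
  y = -1: RHS = 6 is not a perfect cube.
  y = 2: RHS = 87 is not a perfect cube.
  y = -2: RHS = -57 is not a perfect cube.
  y = 3: RHS = 258 is not a perfect cube.
  y = -3: RHS = -228 is not a perfect cube.
Continuing the search up to |y| = 35 finds no solutions either.
No (x, y) in the scanned range satisfies the equation.

No integer solutions with |y| ≤ 35.


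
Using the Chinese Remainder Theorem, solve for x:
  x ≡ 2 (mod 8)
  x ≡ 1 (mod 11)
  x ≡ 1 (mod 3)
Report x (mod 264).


Moduli 8, 11, 3 are pairwise coprime; by CRT there is a unique solution modulo M = 8 · 11 · 3 = 264.
Solve pairwise, accumulating the modulus:
  Start with x ≡ 2 (mod 8).
  Combine with x ≡ 1 (mod 11): since gcd(8, 11) = 1, we get a unique residue mod 88.
    Write x = 2 + 8·t and substitute into x ≡ 1 (mod 11): 8·t ≡ 1 − 2 = -1 (mod 11).
    Reduce coefficients mod 11: 8·t ≡ 10 (mod 11).
    The inverse of 8 mod 11 is 7 (since 8·7 = 56 = 5·11 + 1), so t ≡ 7·10 = 70 ≡ 4 (mod 11).
    Then x = 2 + 8·4 = 34, valid modulo lcm(8, 11) = 88: x ≡ 34 (mod 88).
  Combine with x ≡ 1 (mod 3): since gcd(88, 3) = 1, we get a unique residue mod 264.
    Write x = 34 + 88·t and substitute into x ≡ 1 (mod 3): 88·t ≡ 1 − 34 = -33 (mod 3).
    Reduce coefficients mod 3: 1·t ≡ 0 (mod 3).
    So t ≡ 0 (mod 3).
    Then x = 34 + 88·0 = 34, valid modulo lcm(88, 3) = 264: x ≡ 34 (mod 264).
Verify: 34 mod 8 = 2 ✓, 34 mod 11 = 1 ✓, 34 mod 3 = 1 ✓.

x ≡ 34 (mod 264).


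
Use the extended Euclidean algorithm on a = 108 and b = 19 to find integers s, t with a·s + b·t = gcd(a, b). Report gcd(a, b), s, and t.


Euclidean algorithm on (108, 19) — divide until remainder is 0:
  108 = 5 · 19 + 13
  19 = 1 · 13 + 6
  13 = 2 · 6 + 1
  6 = 6 · 1 + 0
gcd(108, 19) = 1.
Track Bezout coefficients alongside the remainders: start with r₀ = 108 = a·1 + b·0 (s = 1, t = 0) and r₁ = 19 = a·0 + b·1 (s = 0, t = 1); each new remainder r_{k+1} = r_{k-1} − q_k·r_k inherits s_{k+1} = s_{k-1} − q_k·s_k, t_{k+1} = t_{k-1} − q_k·t_k, so r_k = a·s_k + b·t_k at every step:
  q = 5: r = 13, s = 1 − 5·0 = 1, t = 0 − 5·1 = -5  (check: 108·1 + 19·(-5) = 13)
  q = 1: r = 6, s = 0 − 1·1 = -1, t = 1 − 1·(-5) = 6  (check: 108·(-1) + 19·6 = 6)
  q = 2: r = 1, s = 1 − 2·(-1) = 3, t = -5 − 2·6 = -17  (check: 108·3 + 19·(-17) = 1)
The row with r = 1 (the gcd) gives the Bezout coefficients s = 3, t = -17.
Result: 108 · (3) + 19 · (-17) = 1.

gcd(108, 19) = 1; s = 3, t = -17 (check: 108·3 + 19·(-17) = 1).


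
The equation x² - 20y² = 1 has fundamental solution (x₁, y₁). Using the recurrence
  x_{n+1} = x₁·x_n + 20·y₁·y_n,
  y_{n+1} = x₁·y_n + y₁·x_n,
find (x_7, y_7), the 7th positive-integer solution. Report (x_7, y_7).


Step 1: Find the fundamental solution (x₁, y₁) of x² - 20y² = 1.
  Expand √20 as a continued fraction. a₀ = ⌊√20⌋ = 4; iterate m_{k+1} = d_k·a_k − m_k, d_{k+1} = (20 − m_{k+1}²)/d_k, a_{k+1} = ⌊(a₀ + m_{k+1})/d_{k+1}⌋ (starting m₀ = 0, d₀ = 1), with convergents p_k = a_k·p_{k-1} + p_{k-2}, q_k = a_k·q_{k-1} + q_{k-2} (p₋₁ = 1, q₋₁ = 0):
  k = 0: a₀ = 4; p₀/q₀ = 4/1; p₀² − 20·q₀² = 16 − 20 = -4.
  k = 1: m = 4, d = 4, a = ⌊(4 + 4)/4⌋ = 2; p/q = (2·4 + 1)/(2·1 + 0) = 9/2; p² − 20·q² = 81 − 80 = 1.
  The first convergent with p² − 20·q² = 1 gives the fundamental solution (x₁, y₁) = (9, 2).
Step 2: Apply the recurrence (x_{n+1}, y_{n+1}) = (x₁x_n + 20y₁y_n, x₁y_n + y₁x_n) repeatedly.
  From (x_1, y_1) = (9, 2): x_2 = 9·9 + 20·2·2 = 161; y_2 = 9·2 + 2·9 = 36.
  From (x_2, y_2) = (161, 36): x_3 = 9·161 + 20·2·36 = 2889; y_3 = 9·36 + 2·161 = 646.
  From (x_3, y_3) = (2889, 646): x_4 = 9·2889 + 20·2·646 = 51841; y_4 = 9·646 + 2·2889 = 11592.
  From (x_4, y_4) = (51841, 11592): x_5 = 9·51841 + 20·2·11592 = 930249; y_5 = 9·11592 + 2·51841 = 208010.
  From (x_5, y_5) = (930249, 208010): x_6 = 9·930249 + 20·2·208010 = 16692641; y_6 = 9·208010 + 2·930249 = 3732588.
  From (x_6, y_6) = (16692641, 3732588): x_7 = 9·16692641 + 20·2·3732588 = 299537289; y_7 = 9·3732588 + 2·16692641 = 66978574.
Step 3: Verify x_7² - 20·y_7² = 89722587501469521 - 89722587501469520 = 1 (should be 1). ✓

(x_1, y_1) = (9, 2); (x_7, y_7) = (299537289, 66978574).


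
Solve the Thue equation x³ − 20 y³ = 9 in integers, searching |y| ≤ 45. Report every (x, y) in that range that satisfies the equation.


The equation is x³ - 20y³ = 9. For fixed y, x³ = 20·y³ + 9, so a solution requires the RHS to be a perfect cube.
Strategy: iterate y from -45 to 45, compute RHS = 20·y³ + 9, and check whether it is a (positive or negative) perfect cube.
Check small values of y:
  y = 0: RHS = 9 is not a perfect cube.
  y = 1: RHS = 29 is not a perfect cube.
  y = -1: RHS = -11 is not a perfect cube.
  y = 2: RHS = 169 is not a perfect cube.
  y = -2: RHS = -151 is not a perfect cube.
  y = 3: RHS = 549 is not a perfect cube.
  y = -3: RHS = -531 is not a perfect cube.
Continuing the search up to |y| = 45 finds no solutions either.
No (x, y) in the scanned range satisfies the equation.

No integer solutions with |y| ≤ 45.


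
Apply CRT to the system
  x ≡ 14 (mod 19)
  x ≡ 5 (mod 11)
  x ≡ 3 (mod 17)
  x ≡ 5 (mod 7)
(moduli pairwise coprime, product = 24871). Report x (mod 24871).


Product of moduli M = 19 · 11 · 17 · 7 = 24871.
Merge one congruence at a time:
  Start: x ≡ 14 (mod 19).
  Combine with x ≡ 5 (mod 11); new modulus lcm = 209.
    Write x = 14 + 19·t and substitute into x ≡ 5 (mod 11): 19·t ≡ 5 − 14 = -9 (mod 11).
    Reduce coefficients mod 11: 8·t ≡ 2 (mod 11).
    The inverse of 8 mod 11 is 7 (since 8·7 = 56 = 5·11 + 1), so t ≡ 7·2 = 14 ≡ 3 (mod 11).
    Then x = 14 + 19·3 = 71, valid modulo lcm(19, 11) = 209: x ≡ 71 (mod 209).
  Combine with x ≡ 3 (mod 17); new modulus lcm = 3553.
    Write x = 71 + 209·t and substitute into x ≡ 3 (mod 17): 209·t ≡ 3 − 71 = -68 (mod 17).
    Reduce coefficients mod 17: 5·t ≡ 0 (mod 17).
    The inverse of 5 mod 17 is 7 (since 5·7 = 35 = 2·17 + 1), so t ≡ 7·0 = 0 ≡ 0 (mod 17).
    Then x = 71 + 209·0 = 71, valid modulo lcm(209, 17) = 3553: x ≡ 71 (mod 3553).
  Combine with x ≡ 5 (mod 7); new modulus lcm = 24871.
    Write x = 71 + 3553·t and substitute into x ≡ 5 (mod 7): 3553·t ≡ 5 − 71 = -66 (mod 7).
    Reduce coefficients mod 7: 4·t ≡ 4 (mod 7).
    The inverse of 4 mod 7 is 2 (since 4·2 = 8 = 1·7 + 1), so t ≡ 2·4 = 8 ≡ 1 (mod 7).
    Then x = 71 + 3553·1 = 3624, valid modulo lcm(3553, 7) = 24871: x ≡ 3624 (mod 24871).
Verify against each original: 3624 mod 19 = 14, 3624 mod 11 = 5, 3624 mod 17 = 3, 3624 mod 7 = 5.

x ≡ 3624 (mod 24871).


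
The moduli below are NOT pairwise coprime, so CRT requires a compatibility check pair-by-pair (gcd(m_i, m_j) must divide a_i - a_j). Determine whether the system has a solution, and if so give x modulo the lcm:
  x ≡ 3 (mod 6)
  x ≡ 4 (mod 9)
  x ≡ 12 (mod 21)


Moduli 6, 9, 21 are not pairwise coprime, so CRT works modulo lcm(m_i) when all pairwise compatibility conditions hold.
Pairwise compatibility: gcd(m_i, m_j) must divide a_i - a_j for every pair.
Merge one congruence at a time:
  Start: x ≡ 3 (mod 6).
  Combine with x ≡ 4 (mod 9): gcd(6, 9) = 3, and 4 - 3 = 1 is NOT divisible by 3.
    ⇒ system is inconsistent (no integer solution).

No solution (the system is inconsistent).


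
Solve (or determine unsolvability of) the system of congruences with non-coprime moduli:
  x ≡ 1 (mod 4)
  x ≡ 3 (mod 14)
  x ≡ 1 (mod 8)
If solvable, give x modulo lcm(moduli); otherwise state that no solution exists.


Moduli 4, 14, 8 are not pairwise coprime, so CRT works modulo lcm(m_i) when all pairwise compatibility conditions hold.
Pairwise compatibility: gcd(m_i, m_j) must divide a_i - a_j for every pair.
Merge one congruence at a time:
  Start: x ≡ 1 (mod 4).
  Combine with x ≡ 3 (mod 14): gcd(4, 14) = 2; 3 - 1 = 2, which IS divisible by 2, so compatible.
    Write x = 1 + 4·t and substitute into x ≡ 3 (mod 14): 4·t ≡ 3 − 1 = 2 (mod 14).
    Divide the congruence (and modulus) by g = 2: 2·t ≡ 1 (mod 7).
    The inverse of 2 mod 7 is 4 (since 2·4 = 8 = 1·7 + 1), so t ≡ 4·1 = 4 ≡ 4 (mod 7).
    Then x = 1 + 4·4 = 17, valid modulo lcm(4, 14) = 28: x ≡ 17 (mod 28).
  Combine with x ≡ 1 (mod 8): gcd(28, 8) = 4; 1 - 17 = -16, which IS divisible by 4, so compatible.
    Write x = 17 + 28·t and substitute into x ≡ 1 (mod 8): 28·t ≡ 1 − 17 = -16 (mod 8).
    Divide the congruence (and modulus) by g = 4: 7·t ≡ -4 (mod 2).
    Reduce coefficients mod 2: 1·t ≡ 0 (mod 2).
    So t ≡ 0 (mod 2).
    Then x = 17 + 28·0 = 17, valid modulo lcm(28, 8) = 56: x ≡ 17 (mod 56).
Verify: 17 mod 4 = 1, 17 mod 14 = 3, 17 mod 8 = 1.

x ≡ 17 (mod 56).


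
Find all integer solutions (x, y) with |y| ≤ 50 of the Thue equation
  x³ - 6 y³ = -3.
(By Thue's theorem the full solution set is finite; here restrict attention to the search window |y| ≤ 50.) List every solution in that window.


The equation is x³ - 6y³ = -3. For fixed y, x³ = 6·y³ − 3, so a solution requires the RHS to be a perfect cube.
Strategy: iterate y from -50 to 50, compute RHS = 6·y³ − 3, and check whether it is a (positive or negative) perfect cube.
Check small values of y:
  y = 0: RHS = -3 is not a perfect cube.
  y = 1: RHS = 3 is not a perfect cube.
  y = -1: RHS = -9 is not a perfect cube.
  y = 2: RHS = 45 is not a perfect cube.
  y = -2: RHS = -51 is not a perfect cube.
  y = 3: RHS = 159 is not a perfect cube.
  y = -3: RHS = -165 is not a perfect cube.
Continuing the search up to |y| = 50 finds no solutions either.
No (x, y) in the scanned range satisfies the equation.

No integer solutions with |y| ≤ 50.


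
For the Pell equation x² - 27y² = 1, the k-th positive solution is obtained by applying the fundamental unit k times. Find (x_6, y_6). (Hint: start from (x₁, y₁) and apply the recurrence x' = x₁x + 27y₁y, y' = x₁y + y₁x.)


Step 1: Find the fundamental solution (x₁, y₁) of x² - 27y² = 1.
  Expand √27 as a continued fraction. a₀ = ⌊√27⌋ = 5; iterate m_{k+1} = d_k·a_k − m_k, d_{k+1} = (27 − m_{k+1}²)/d_k, a_{k+1} = ⌊(a₀ + m_{k+1})/d_{k+1}⌋ (starting m₀ = 0, d₀ = 1), with convergents p_k = a_k·p_{k-1} + p_{k-2}, q_k = a_k·q_{k-1} + q_{k-2} (p₋₁ = 1, q₋₁ = 0):
  k = 0: a₀ = 5; p₀/q₀ = 5/1; p₀² − 27·q₀² = 25 − 27 = -2.
  k = 1: m = 5, d = 2, a = ⌊(5 + 5)/2⌋ = 5; p/q = (5·5 + 1)/(5·1 + 0) = 26/5; p² − 27·q² = 676 − 675 = 1.
  The first convergent with p² − 27·q² = 1 gives the fundamental solution (x₁, y₁) = (26, 5).
Step 2: Apply the recurrence (x_{n+1}, y_{n+1}) = (x₁x_n + 27y₁y_n, x₁y_n + y₁x_n) repeatedly.
  From (x_1, y_1) = (26, 5): x_2 = 26·26 + 27·5·5 = 1351; y_2 = 26·5 + 5·26 = 260.
  From (x_2, y_2) = (1351, 260): x_3 = 26·1351 + 27·5·260 = 70226; y_3 = 26·260 + 5·1351 = 13515.
  From (x_3, y_3) = (70226, 13515): x_4 = 26·70226 + 27·5·13515 = 3650401; y_4 = 26·13515 + 5·70226 = 702520.
  From (x_4, y_4) = (3650401, 702520): x_5 = 26·3650401 + 27·5·702520 = 189750626; y_5 = 26·702520 + 5·3650401 = 36517525.
  From (x_5, y_5) = (189750626, 36517525): x_6 = 26·189750626 + 27·5·36517525 = 9863382151; y_6 = 26·36517525 + 5·189750626 = 1898208780.
Step 3: Verify x_6² - 27·y_6² = 97286307456665386801 - 97286307456665386800 = 1 (should be 1). ✓

(x_1, y_1) = (26, 5); (x_6, y_6) = (9863382151, 1898208780).


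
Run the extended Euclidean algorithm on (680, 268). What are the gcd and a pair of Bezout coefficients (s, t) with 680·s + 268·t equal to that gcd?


Euclidean algorithm on (680, 268) — divide until remainder is 0:
  680 = 2 · 268 + 144
  268 = 1 · 144 + 124
  144 = 1 · 124 + 20
  124 = 6 · 20 + 4
  20 = 5 · 4 + 0
gcd(680, 268) = 4.
Track Bezout coefficients alongside the remainders: start with r₀ = 680 = a·1 + b·0 (s = 1, t = 0) and r₁ = 268 = a·0 + b·1 (s = 0, t = 1); each new remainder r_{k+1} = r_{k-1} − q_k·r_k inherits s_{k+1} = s_{k-1} − q_k·s_k, t_{k+1} = t_{k-1} − q_k·t_k, so r_k = a·s_k + b·t_k at every step:
  q = 2: r = 144, s = 1 − 2·0 = 1, t = 0 − 2·1 = -2  (check: 680·1 + 268·(-2) = 144)
  q = 1: r = 124, s = 0 − 1·1 = -1, t = 1 − 1·(-2) = 3  (check: 680·(-1) + 268·3 = 124)
  q = 1: r = 20, s = 1 − 1·(-1) = 2, t = -2 − 1·3 = -5  (check: 680·2 + 268·(-5) = 20)
  q = 6: r = 4, s = -1 − 6·2 = -13, t = 3 − 6·(-5) = 33  (check: 680·(-13) + 268·33 = 4)
The row with r = 4 (the gcd) gives the Bezout coefficients s = -13, t = 33.
Result: 680 · (-13) + 268 · (33) = 4.

gcd(680, 268) = 4; s = -13, t = 33 (check: 680·(-13) + 268·33 = 4).


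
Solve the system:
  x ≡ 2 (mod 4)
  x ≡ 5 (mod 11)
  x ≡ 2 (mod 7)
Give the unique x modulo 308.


Moduli 4, 11, 7 are pairwise coprime; by CRT there is a unique solution modulo M = 4 · 11 · 7 = 308.
Solve pairwise, accumulating the modulus:
  Start with x ≡ 2 (mod 4).
  Combine with x ≡ 5 (mod 11): since gcd(4, 11) = 1, we get a unique residue mod 44.
    Write x = 2 + 4·t and substitute into x ≡ 5 (mod 11): 4·t ≡ 5 − 2 = 3 (mod 11).
    The inverse of 4 mod 11 is 3 (since 4·3 = 12 = 1·11 + 1), so t ≡ 3·3 = 9 ≡ 9 (mod 11).
    Then x = 2 + 4·9 = 38, valid modulo lcm(4, 11) = 44: x ≡ 38 (mod 44).
  Combine with x ≡ 2 (mod 7): since gcd(44, 7) = 1, we get a unique residue mod 308.
    Write x = 38 + 44·t and substitute into x ≡ 2 (mod 7): 44·t ≡ 2 − 38 = -36 (mod 7).
    Reduce coefficients mod 7: 2·t ≡ 6 (mod 7).
    The inverse of 2 mod 7 is 4 (since 2·4 = 8 = 1·7 + 1), so t ≡ 4·6 = 24 ≡ 3 (mod 7).
    Then x = 38 + 44·3 = 170, valid modulo lcm(44, 7) = 308: x ≡ 170 (mod 308).
Verify: 170 mod 4 = 2 ✓, 170 mod 11 = 5 ✓, 170 mod 7 = 2 ✓.

x ≡ 170 (mod 308).


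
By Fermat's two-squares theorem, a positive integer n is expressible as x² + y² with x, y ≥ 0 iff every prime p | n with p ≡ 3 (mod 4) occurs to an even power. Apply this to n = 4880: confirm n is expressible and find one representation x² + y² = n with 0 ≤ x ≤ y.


Step 1: Factor n = 4880 = 2^4 · 5 · 61.
Step 2: Check the mod-4 condition on each prime factor: 2 = 2 (special); 5 ≡ 1 (mod 4), exponent 1; 61 ≡ 1 (mod 4), exponent 1.
All primes ≡ 3 (mod 4) appear to even exponent (or don't appear), so by the two-squares theorem n IS expressible as a sum of two squares.
Step 3: Build a representation. Group n = k² · m with k = 4 and m = 5 · 61 = 305 (a product of primes ≡ 1 (mod 4)); a representation of m scales to one of n via (k·x)² + (k·y)² = k²(x² + y²). Each prime p ≡ 1 (mod 4) is itself a sum of two squares; find a² by testing p − a² for a perfect square:
  5: 5 − 1² = 4 = 2² ⇒ 5 = 1² + 2².
  61: 61 − 1² = 60, 61 − 2² = 57, 61 − 3² = 52, 61 − 4² = 45, 61 − 5² = 36 = 6² ⇒ 61 = 5² + 6².
  Combine using the Brahmagupta–Fibonacci identity (a² + b²)(c² + d²) = (ac − bd)² + (ad + bc)² = (ac + bd)² + (ad − bc)²:
  5 · 61 = 305: from (1² + 2²)(5² + 6²), take (1·5 − 2·6, 1·6 + 2·5) = (5 − 12, 6 + 10) = (-7, 16); dropping signs (only squares matter) gives (7, 16); check 7² + 16² = 49 + 256 = 305 ✓.
  Scale by k = 4: (4·7, 4·16) = (28, 64).
Step 4: Order so x ≤ y and verify: 28² + 64² = 784 + 4096 = 4880 = n. ✓

n = 4880 = 28² + 64² (one valid representation with x ≤ y).


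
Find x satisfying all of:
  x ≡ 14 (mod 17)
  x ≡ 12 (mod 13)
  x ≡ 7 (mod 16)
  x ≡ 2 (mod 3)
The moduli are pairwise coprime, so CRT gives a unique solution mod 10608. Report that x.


Product of moduli M = 17 · 13 · 16 · 3 = 10608.
Merge one congruence at a time:
  Start: x ≡ 14 (mod 17).
  Combine with x ≡ 12 (mod 13); new modulus lcm = 221.
    Write x = 14 + 17·t and substitute into x ≡ 12 (mod 13): 17·t ≡ 12 − 14 = -2 (mod 13).
    Reduce coefficients mod 13: 4·t ≡ 11 (mod 13).
    The inverse of 4 mod 13 is 10 (since 4·10 = 40 = 3·13 + 1), so t ≡ 10·11 = 110 ≡ 6 (mod 13).
    Then x = 14 + 17·6 = 116, valid modulo lcm(17, 13) = 221: x ≡ 116 (mod 221).
  Combine with x ≡ 7 (mod 16); new modulus lcm = 3536.
    Write x = 116 + 221·t and substitute into x ≡ 7 (mod 16): 221·t ≡ 7 − 116 = -109 (mod 16).
    Reduce coefficients mod 16: 13·t ≡ 3 (mod 16).
    The inverse of 13 mod 16 is 5 (since 13·5 = 65 = 4·16 + 1), so t ≡ 5·3 = 15 ≡ 15 (mod 16).
    Then x = 116 + 221·15 = 3431, valid modulo lcm(221, 16) = 3536: x ≡ 3431 (mod 3536).
  Combine with x ≡ 2 (mod 3); new modulus lcm = 10608.
    Write x = 3431 + 3536·t and substitute into x ≡ 2 (mod 3): 3536·t ≡ 2 − 3431 = -3429 (mod 3).
    Reduce coefficients mod 3: 2·t ≡ 0 (mod 3).
    The inverse of 2 mod 3 is 2 (since 2·2 = 4 = 1·3 + 1), so t ≡ 2·0 = 0 ≡ 0 (mod 3).
    Then x = 3431 + 3536·0 = 3431, valid modulo lcm(3536, 3) = 10608: x ≡ 3431 (mod 10608).
Verify against each original: 3431 mod 17 = 14, 3431 mod 13 = 12, 3431 mod 16 = 7, 3431 mod 3 = 2.

x ≡ 3431 (mod 10608).


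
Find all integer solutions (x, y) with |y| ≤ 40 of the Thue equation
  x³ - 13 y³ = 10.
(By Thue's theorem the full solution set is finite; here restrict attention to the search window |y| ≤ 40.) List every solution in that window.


The equation is x³ - 13y³ = 10. For fixed y, x³ = 13·y³ + 10, so a solution requires the RHS to be a perfect cube.
Strategy: iterate y from -40 to 40, compute RHS = 13·y³ + 10, and check whether it is a (positive or negative) perfect cube.
Check small values of y:
  y = 0: RHS = 10 is not a perfect cube.
  y = 1: RHS = 23 is not a perfect cube.
  y = -1: RHS = -3 is not a perfect cube.
  y = 2: RHS = 114 is not a perfect cube.
  y = -2: RHS = -94 is not a perfect cube.
  y = 3: RHS = 361 is not a perfect cube.
  y = -3: RHS = -341 is not a perfect cube.
Continuing the search up to |y| = 40 finds no solutions either.
No (x, y) in the scanned range satisfies the equation.

No integer solutions with |y| ≤ 40.


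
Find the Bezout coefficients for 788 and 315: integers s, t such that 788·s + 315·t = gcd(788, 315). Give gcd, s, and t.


Euclidean algorithm on (788, 315) — divide until remainder is 0:
  788 = 2 · 315 + 158
  315 = 1 · 158 + 157
  158 = 1 · 157 + 1
  157 = 157 · 1 + 0
gcd(788, 315) = 1.
Track Bezout coefficients alongside the remainders: start with r₀ = 788 = a·1 + b·0 (s = 1, t = 0) and r₁ = 315 = a·0 + b·1 (s = 0, t = 1); each new remainder r_{k+1} = r_{k-1} − q_k·r_k inherits s_{k+1} = s_{k-1} − q_k·s_k, t_{k+1} = t_{k-1} − q_k·t_k, so r_k = a·s_k + b·t_k at every step:
  q = 2: r = 158, s = 1 − 2·0 = 1, t = 0 − 2·1 = -2  (check: 788·1 + 315·(-2) = 158)
  q = 1: r = 157, s = 0 − 1·1 = -1, t = 1 − 1·(-2) = 3  (check: 788·(-1) + 315·3 = 157)
  q = 1: r = 1, s = 1 − 1·(-1) = 2, t = -2 − 1·3 = -5  (check: 788·2 + 315·(-5) = 1)
The row with r = 1 (the gcd) gives the Bezout coefficients s = 2, t = -5.
Result: 788 · (2) + 315 · (-5) = 1.

gcd(788, 315) = 1; s = 2, t = -5 (check: 788·2 + 315·(-5) = 1).


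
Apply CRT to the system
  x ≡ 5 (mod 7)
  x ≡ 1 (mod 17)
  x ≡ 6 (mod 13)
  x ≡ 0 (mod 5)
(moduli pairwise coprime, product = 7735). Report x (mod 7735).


Product of moduli M = 7 · 17 · 13 · 5 = 7735.
Merge one congruence at a time:
  Start: x ≡ 5 (mod 7).
  Combine with x ≡ 1 (mod 17); new modulus lcm = 119.
    Write x = 5 + 7·t and substitute into x ≡ 1 (mod 17): 7·t ≡ 1 − 5 = -4 (mod 17).
    Reduce coefficients mod 17: 7·t ≡ 13 (mod 17).
    The inverse of 7 mod 17 is 5 (since 7·5 = 35 = 2·17 + 1), so t ≡ 5·13 = 65 ≡ 14 (mod 17).
    Then x = 5 + 7·14 = 103, valid modulo lcm(7, 17) = 119: x ≡ 103 (mod 119).
  Combine with x ≡ 6 (mod 13); new modulus lcm = 1547.
    Write x = 103 + 119·t and substitute into x ≡ 6 (mod 13): 119·t ≡ 6 − 103 = -97 (mod 13).
    Reduce coefficients mod 13: 2·t ≡ 7 (mod 13).
    The inverse of 2 mod 13 is 7 (since 2·7 = 14 = 1·13 + 1), so t ≡ 7·7 = 49 ≡ 10 (mod 13).
    Then x = 103 + 119·10 = 1293, valid modulo lcm(119, 13) = 1547: x ≡ 1293 (mod 1547).
  Combine with x ≡ 0 (mod 5); new modulus lcm = 7735.
    Write x = 1293 + 1547·t and substitute into x ≡ 0 (mod 5): 1547·t ≡ 0 − 1293 = -1293 (mod 5).
    Reduce coefficients mod 5: 2·t ≡ 2 (mod 5).
    The inverse of 2 mod 5 is 3 (since 2·3 = 6 = 1·5 + 1), so t ≡ 3·2 = 6 ≡ 1 (mod 5).
    Then x = 1293 + 1547·1 = 2840, valid modulo lcm(1547, 5) = 7735: x ≡ 2840 (mod 7735).
Verify against each original: 2840 mod 7 = 5, 2840 mod 17 = 1, 2840 mod 13 = 6, 2840 mod 5 = 0.

x ≡ 2840 (mod 7735).


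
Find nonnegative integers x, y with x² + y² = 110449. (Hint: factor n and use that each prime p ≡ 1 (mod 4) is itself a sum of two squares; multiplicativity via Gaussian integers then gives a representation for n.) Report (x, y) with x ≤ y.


Step 1: Factor n = 110449 = 17 · 73 · 89.
Step 2: Check the mod-4 condition on each prime factor: 17 ≡ 1 (mod 4), exponent 1; 73 ≡ 1 (mod 4), exponent 1; 89 ≡ 1 (mod 4), exponent 1.
All primes ≡ 3 (mod 4) appear to even exponent (or don't appear), so by the two-squares theorem n IS expressible as a sum of two squares.
Step 3: Build a representation. Here n = 17 · 73 · 89 is a product of primes ≡ 1 (mod 4). Each prime p ≡ 1 (mod 4) is itself a sum of two squares; find a² by testing p − a² for a perfect square:
  17: 17 − 1² = 16 = 4² ⇒ 17 = 1² + 4².
  73: 73 − 1² = 72, 73 − 2² = 69, 73 − 3² = 64 = 8² ⇒ 73 = 3² + 8².
  89: 89 − 1² = 88, 89 − 2² = 85, 89 − 3² = 80, 89 − 4² = 73, 89 − 5² = 64 = 8² ⇒ 89 = 5² + 8².
  Combine using the Brahmagupta–Fibonacci identity (a² + b²)(c² + d²) = (ac − bd)² + (ad + bc)² = (ac + bd)² + (ad − bc)²:
  17 · 73 = 1241: from (1² + 4²)(3² + 8²), take (1·3 − 4·8, 1·8 + 4·3) = (3 − 32, 8 + 12) = (-29, 20); dropping signs (only squares matter) gives (29, 20); check 29² + 20² = 841 + 400 = 1241 ✓.
  1241 · 89 = 110449: from (29² + 20²)(5² + 8²), take (29·5 − 20·8, 29·8 + 20·5) = (145 − 160, 232 + 100) = (-15, 332); dropping signs (only squares matter) gives (15, 332); check 15² + 332² = 225 + 110224 = 110449 ✓.
Step 4: Order so x ≤ y and verify: 15² + 332² = 225 + 110224 = 110449 = n. ✓

n = 110449 = 15² + 332² (one valid representation with x ≤ y).


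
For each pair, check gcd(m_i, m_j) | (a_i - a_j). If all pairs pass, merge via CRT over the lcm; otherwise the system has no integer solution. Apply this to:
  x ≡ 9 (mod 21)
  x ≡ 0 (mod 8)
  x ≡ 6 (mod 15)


Moduli 21, 8, 15 are not pairwise coprime, so CRT works modulo lcm(m_i) when all pairwise compatibility conditions hold.
Pairwise compatibility: gcd(m_i, m_j) must divide a_i - a_j for every pair.
Merge one congruence at a time:
  Start: x ≡ 9 (mod 21).
  Combine with x ≡ 0 (mod 8): gcd(21, 8) = 1; 0 - 9 = -9, which IS divisible by 1, so compatible.
    Write x = 9 + 21·t and substitute into x ≡ 0 (mod 8): 21·t ≡ 0 − 9 = -9 (mod 8).
    Reduce coefficients mod 8: 5·t ≡ 7 (mod 8).
    The inverse of 5 mod 8 is 5 (since 5·5 = 25 = 3·8 + 1), so t ≡ 5·7 = 35 ≡ 3 (mod 8).
    Then x = 9 + 21·3 = 72, valid modulo lcm(21, 8) = 168: x ≡ 72 (mod 168).
  Combine with x ≡ 6 (mod 15): gcd(168, 15) = 3; 6 - 72 = -66, which IS divisible by 3, so compatible.
    Write x = 72 + 168·t and substitute into x ≡ 6 (mod 15): 168·t ≡ 6 − 72 = -66 (mod 15).
    Divide the congruence (and modulus) by g = 3: 56·t ≡ -22 (mod 5).
    Reduce coefficients mod 5: 1·t ≡ 3 (mod 5).
    So t ≡ 3 (mod 5).
    Then x = 72 + 168·3 = 576, valid modulo lcm(168, 15) = 840: x ≡ 576 (mod 840).
Verify: 576 mod 21 = 9, 576 mod 8 = 0, 576 mod 15 = 6.

x ≡ 576 (mod 840).


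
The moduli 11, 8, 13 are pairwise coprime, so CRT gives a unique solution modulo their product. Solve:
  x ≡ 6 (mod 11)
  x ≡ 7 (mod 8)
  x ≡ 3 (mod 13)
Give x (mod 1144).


Moduli 11, 8, 13 are pairwise coprime; by CRT there is a unique solution modulo M = 11 · 8 · 13 = 1144.
Solve pairwise, accumulating the modulus:
  Start with x ≡ 6 (mod 11).
  Combine with x ≡ 7 (mod 8): since gcd(11, 8) = 1, we get a unique residue mod 88.
    Write x = 6 + 11·t and substitute into x ≡ 7 (mod 8): 11·t ≡ 7 − 6 = 1 (mod 8).
    Reduce coefficients mod 8: 3·t ≡ 1 (mod 8).
    The inverse of 3 mod 8 is 3 (since 3·3 = 9 = 1·8 + 1), so t ≡ 3·1 = 3 ≡ 3 (mod 8).
    Then x = 6 + 11·3 = 39, valid modulo lcm(11, 8) = 88: x ≡ 39 (mod 88).
  Combine with x ≡ 3 (mod 13): since gcd(88, 13) = 1, we get a unique residue mod 1144.
    Write x = 39 + 88·t and substitute into x ≡ 3 (mod 13): 88·t ≡ 3 − 39 = -36 (mod 13).
    Reduce coefficients mod 13: 10·t ≡ 3 (mod 13).
    The inverse of 10 mod 13 is 4 (since 10·4 = 40 = 3·13 + 1), so t ≡ 4·3 = 12 ≡ 12 (mod 13).
    Then x = 39 + 88·12 = 1095, valid modulo lcm(88, 13) = 1144: x ≡ 1095 (mod 1144).
Verify: 1095 mod 11 = 6 ✓, 1095 mod 8 = 7 ✓, 1095 mod 13 = 3 ✓.

x ≡ 1095 (mod 1144).


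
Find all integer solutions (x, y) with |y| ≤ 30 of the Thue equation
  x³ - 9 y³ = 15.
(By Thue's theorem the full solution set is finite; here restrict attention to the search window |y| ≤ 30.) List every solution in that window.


The equation is x³ - 9y³ = 15. For fixed y, x³ = 9·y³ + 15, so a solution requires the RHS to be a perfect cube.
Strategy: iterate y from -30 to 30, compute RHS = 9·y³ + 15, and check whether it is a (positive or negative) perfect cube.
Check small values of y:
  y = 0: RHS = 15 is not a perfect cube.
  y = 1: RHS = 24 is not a perfect cube.
  y = -1: RHS = 6 is not a perfect cube.
  y = 2: RHS = 87 is not a perfect cube.
  y = -2: RHS = -57 is not a perfect cube.
  y = 3: RHS = 258 is not a perfect cube.
  y = -3: RHS = -228 is not a perfect cube.
Continuing the search up to |y| = 30 finds no solutions either.
No (x, y) in the scanned range satisfies the equation.

No integer solutions with |y| ≤ 30.


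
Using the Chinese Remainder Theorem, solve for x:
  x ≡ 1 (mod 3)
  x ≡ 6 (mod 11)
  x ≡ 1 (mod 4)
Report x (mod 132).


Moduli 3, 11, 4 are pairwise coprime; by CRT there is a unique solution modulo M = 3 · 11 · 4 = 132.
Solve pairwise, accumulating the modulus:
  Start with x ≡ 1 (mod 3).
  Combine with x ≡ 6 (mod 11): since gcd(3, 11) = 1, we get a unique residue mod 33.
    Write x = 1 + 3·t and substitute into x ≡ 6 (mod 11): 3·t ≡ 6 − 1 = 5 (mod 11).
    The inverse of 3 mod 11 is 4 (since 3·4 = 12 = 1·11 + 1), so t ≡ 4·5 = 20 ≡ 9 (mod 11).
    Then x = 1 + 3·9 = 28, valid modulo lcm(3, 11) = 33: x ≡ 28 (mod 33).
  Combine with x ≡ 1 (mod 4): since gcd(33, 4) = 1, we get a unique residue mod 132.
    Write x = 28 + 33·t and substitute into x ≡ 1 (mod 4): 33·t ≡ 1 − 28 = -27 (mod 4).
    Reduce coefficients mod 4: 1·t ≡ 1 (mod 4).
    So t ≡ 1 (mod 4).
    Then x = 28 + 33·1 = 61, valid modulo lcm(33, 4) = 132: x ≡ 61 (mod 132).
Verify: 61 mod 3 = 1 ✓, 61 mod 11 = 6 ✓, 61 mod 4 = 1 ✓.

x ≡ 61 (mod 132).


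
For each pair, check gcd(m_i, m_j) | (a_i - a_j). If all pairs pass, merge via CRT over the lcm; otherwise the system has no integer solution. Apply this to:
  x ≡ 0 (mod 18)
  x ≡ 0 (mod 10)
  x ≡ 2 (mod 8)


Moduli 18, 10, 8 are not pairwise coprime, so CRT works modulo lcm(m_i) when all pairwise compatibility conditions hold.
Pairwise compatibility: gcd(m_i, m_j) must divide a_i - a_j for every pair.
Merge one congruence at a time:
  Start: x ≡ 0 (mod 18).
  Combine with x ≡ 0 (mod 10): gcd(18, 10) = 2; 0 - 0 = 0, which IS divisible by 2, so compatible.
    Write x = 0 + 18·t and substitute into x ≡ 0 (mod 10): 18·t ≡ 0 − 0 = 0 (mod 10).
    Divide the congruence (and modulus) by g = 2: 9·t ≡ 0 (mod 5).
    Reduce coefficients mod 5: 4·t ≡ 0 (mod 5).
    The inverse of 4 mod 5 is 4 (since 4·4 = 16 = 3·5 + 1), so t ≡ 4·0 = 0 ≡ 0 (mod 5).
    Then x = 0 + 18·0 = 0, valid modulo lcm(18, 10) = 90: x ≡ 0 (mod 90).
  Combine with x ≡ 2 (mod 8): gcd(90, 8) = 2; 2 - 0 = 2, which IS divisible by 2, so compatible.
    Write x = 0 + 90·t and substitute into x ≡ 2 (mod 8): 90·t ≡ 2 − 0 = 2 (mod 8).
    Divide the congruence (and modulus) by g = 2: 45·t ≡ 1 (mod 4).
    Reduce coefficients mod 4: 1·t ≡ 1 (mod 4).
    So t ≡ 1 (mod 4).
    Then x = 0 + 90·1 = 90, valid modulo lcm(90, 8) = 360: x ≡ 90 (mod 360).
Verify: 90 mod 18 = 0, 90 mod 10 = 0, 90 mod 8 = 2.

x ≡ 90 (mod 360).


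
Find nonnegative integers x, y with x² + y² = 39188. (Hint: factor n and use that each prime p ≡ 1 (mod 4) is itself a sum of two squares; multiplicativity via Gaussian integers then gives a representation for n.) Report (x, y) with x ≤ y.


Step 1: Factor n = 39188 = 2^2 · 97 · 101.
Step 2: Check the mod-4 condition on each prime factor: 2 = 2 (special); 97 ≡ 1 (mod 4), exponent 1; 101 ≡ 1 (mod 4), exponent 1.
All primes ≡ 3 (mod 4) appear to even exponent (or don't appear), so by the two-squares theorem n IS expressible as a sum of two squares.
Step 3: Build a representation. Group n = k² · m with k = 2 and m = 97 · 101 = 9797 (a product of primes ≡ 1 (mod 4)); a representation of m scales to one of n via (k·x)² + (k·y)² = k²(x² + y²). Each prime p ≡ 1 (mod 4) is itself a sum of two squares; find a² by testing p − a² for a perfect square:
  97: 97 − 1² = 96, 97 − 2² = 93, 97 − 3² = 88, 97 − 4² = 81 = 9² ⇒ 97 = 4² + 9².
  101: 101 − 1² = 100 = 10² ⇒ 101 = 1² + 10².
  Combine using the Brahmagupta–Fibonacci identity (a² + b²)(c² + d²) = (ac − bd)² + (ad + bc)² = (ac + bd)² + (ad − bc)²:
  97 · 101 = 9797: from (4² + 9²)(1² + 10²), take (4·1 − 9·10, 4·10 + 9·1) = (4 − 90, 40 + 9) = (-86, 49); dropping signs (only squares matter) gives (86, 49); check 86² + 49² = 7396 + 2401 = 9797 ✓.
  Scale by k = 2: (2·86, 2·49) = (172, 98).
Step 4: Order so x ≤ y and verify: 98² + 172² = 9604 + 29584 = 39188 = n. ✓

n = 39188 = 98² + 172² (one valid representation with x ≤ y).


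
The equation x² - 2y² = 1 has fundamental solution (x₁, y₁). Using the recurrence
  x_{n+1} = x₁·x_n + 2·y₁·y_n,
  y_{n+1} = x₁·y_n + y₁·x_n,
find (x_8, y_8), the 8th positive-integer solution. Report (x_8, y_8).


Step 1: Find the fundamental solution (x₁, y₁) of x² - 2y² = 1.
  Expand √2 as a continued fraction. a₀ = ⌊√2⌋ = 1; iterate m_{k+1} = d_k·a_k − m_k, d_{k+1} = (2 − m_{k+1}²)/d_k, a_{k+1} = ⌊(a₀ + m_{k+1})/d_{k+1}⌋ (starting m₀ = 0, d₀ = 1), with convergents p_k = a_k·p_{k-1} + p_{k-2}, q_k = a_k·q_{k-1} + q_{k-2} (p₋₁ = 1, q₋₁ = 0):
  k = 0: a₀ = 1; p₀/q₀ = 1/1; p₀² − 2·q₀² = 1 − 2 = -1.
  k = 1: m = 1, d = 1, a = ⌊(1 + 1)/1⌋ = 2; p/q = (2·1 + 1)/(2·1 + 0) = 3/2; p² − 2·q² = 9 − 8 = 1.
  The first convergent with p² − 2·q² = 1 gives the fundamental solution (x₁, y₁) = (3, 2).
Step 2: Apply the recurrence (x_{n+1}, y_{n+1}) = (x₁x_n + 2y₁y_n, x₁y_n + y₁x_n) repeatedly.
  From (x_1, y_1) = (3, 2): x_2 = 3·3 + 2·2·2 = 17; y_2 = 3·2 + 2·3 = 12.
  From (x_2, y_2) = (17, 12): x_3 = 3·17 + 2·2·12 = 99; y_3 = 3·12 + 2·17 = 70.
  From (x_3, y_3) = (99, 70): x_4 = 3·99 + 2·2·70 = 577; y_4 = 3·70 + 2·99 = 408.
  From (x_4, y_4) = (577, 408): x_5 = 3·577 + 2·2·408 = 3363; y_5 = 3·408 + 2·577 = 2378.
  From (x_5, y_5) = (3363, 2378): x_6 = 3·3363 + 2·2·2378 = 19601; y_6 = 3·2378 + 2·3363 = 13860.
  From (x_6, y_6) = (19601, 13860): x_7 = 3·19601 + 2·2·13860 = 114243; y_7 = 3·13860 + 2·19601 = 80782.
  From (x_7, y_7) = (114243, 80782): x_8 = 3·114243 + 2·2·80782 = 665857; y_8 = 3·80782 + 2·114243 = 470832.
Step 3: Verify x_8² - 2·y_8² = 443365544449 - 443365544448 = 1 (should be 1). ✓

(x_1, y_1) = (3, 2); (x_8, y_8) = (665857, 470832).


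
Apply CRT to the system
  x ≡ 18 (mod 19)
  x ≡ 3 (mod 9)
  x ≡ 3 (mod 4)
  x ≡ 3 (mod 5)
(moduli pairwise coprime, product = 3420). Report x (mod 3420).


Product of moduli M = 19 · 9 · 4 · 5 = 3420.
Merge one congruence at a time:
  Start: x ≡ 18 (mod 19).
  Combine with x ≡ 3 (mod 9); new modulus lcm = 171.
    Write x = 18 + 19·t and substitute into x ≡ 3 (mod 9): 19·t ≡ 3 − 18 = -15 (mod 9).
    Reduce coefficients mod 9: 1·t ≡ 3 (mod 9).
    So t ≡ 3 (mod 9).
    Then x = 18 + 19·3 = 75, valid modulo lcm(19, 9) = 171: x ≡ 75 (mod 171).
  Combine with x ≡ 3 (mod 4); new modulus lcm = 684.
    Write x = 75 + 171·t and substitute into x ≡ 3 (mod 4): 171·t ≡ 3 − 75 = -72 (mod 4).
    Reduce coefficients mod 4: 3·t ≡ 0 (mod 4).
    The inverse of 3 mod 4 is 3 (since 3·3 = 9 = 2·4 + 1), so t ≡ 3·0 = 0 ≡ 0 (mod 4).
    Then x = 75 + 171·0 = 75, valid modulo lcm(171, 4) = 684: x ≡ 75 (mod 684).
  Combine with x ≡ 3 (mod 5); new modulus lcm = 3420.
    Write x = 75 + 684·t and substitute into x ≡ 3 (mod 5): 684·t ≡ 3 − 75 = -72 (mod 5).
    Reduce coefficients mod 5: 4·t ≡ 3 (mod 5).
    The inverse of 4 mod 5 is 4 (since 4·4 = 16 = 3·5 + 1), so t ≡ 4·3 = 12 ≡ 2 (mod 5).
    Then x = 75 + 684·2 = 1443, valid modulo lcm(684, 5) = 3420: x ≡ 1443 (mod 3420).
Verify against each original: 1443 mod 19 = 18, 1443 mod 9 = 3, 1443 mod 4 = 3, 1443 mod 5 = 3.

x ≡ 1443 (mod 3420).


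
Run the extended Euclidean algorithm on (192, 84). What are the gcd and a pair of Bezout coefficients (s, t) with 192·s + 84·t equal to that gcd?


Euclidean algorithm on (192, 84) — divide until remainder is 0:
  192 = 2 · 84 + 24
  84 = 3 · 24 + 12
  24 = 2 · 12 + 0
gcd(192, 84) = 12.
Track Bezout coefficients alongside the remainders: start with r₀ = 192 = a·1 + b·0 (s = 1, t = 0) and r₁ = 84 = a·0 + b·1 (s = 0, t = 1); each new remainder r_{k+1} = r_{k-1} − q_k·r_k inherits s_{k+1} = s_{k-1} − q_k·s_k, t_{k+1} = t_{k-1} − q_k·t_k, so r_k = a·s_k + b·t_k at every step:
  q = 2: r = 24, s = 1 − 2·0 = 1, t = 0 − 2·1 = -2  (check: 192·1 + 84·(-2) = 24)
  q = 3: r = 12, s = 0 − 3·1 = -3, t = 1 − 3·(-2) = 7  (check: 192·(-3) + 84·7 = 12)
The row with r = 12 (the gcd) gives the Bezout coefficients s = -3, t = 7.
Result: 192 · (-3) + 84 · (7) = 12.

gcd(192, 84) = 12; s = -3, t = 7 (check: 192·(-3) + 84·7 = 12).


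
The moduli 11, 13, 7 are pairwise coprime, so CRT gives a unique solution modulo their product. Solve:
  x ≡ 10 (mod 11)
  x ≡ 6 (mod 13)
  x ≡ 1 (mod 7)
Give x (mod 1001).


Moduli 11, 13, 7 are pairwise coprime; by CRT there is a unique solution modulo M = 11 · 13 · 7 = 1001.
Solve pairwise, accumulating the modulus:
  Start with x ≡ 10 (mod 11).
  Combine with x ≡ 6 (mod 13): since gcd(11, 13) = 1, we get a unique residue mod 143.
    Write x = 10 + 11·t and substitute into x ≡ 6 (mod 13): 11·t ≡ 6 − 10 = -4 (mod 13).
    Reduce coefficients mod 13: 11·t ≡ 9 (mod 13).
    The inverse of 11 mod 13 is 6 (since 11·6 = 66 = 5·13 + 1), so t ≡ 6·9 = 54 ≡ 2 (mod 13).
    Then x = 10 + 11·2 = 32, valid modulo lcm(11, 13) = 143: x ≡ 32 (mod 143).
  Combine with x ≡ 1 (mod 7): since gcd(143, 7) = 1, we get a unique residue mod 1001.
    Write x = 32 + 143·t and substitute into x ≡ 1 (mod 7): 143·t ≡ 1 − 32 = -31 (mod 7).
    Reduce coefficients mod 7: 3·t ≡ 4 (mod 7).
    The inverse of 3 mod 7 is 5 (since 3·5 = 15 = 2·7 + 1), so t ≡ 5·4 = 20 ≡ 6 (mod 7).
    Then x = 32 + 143·6 = 890, valid modulo lcm(143, 7) = 1001: x ≡ 890 (mod 1001).
Verify: 890 mod 11 = 10 ✓, 890 mod 13 = 6 ✓, 890 mod 7 = 1 ✓.

x ≡ 890 (mod 1001).


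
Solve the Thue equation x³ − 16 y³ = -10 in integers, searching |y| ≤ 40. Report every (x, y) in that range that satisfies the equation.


The equation is x³ - 16y³ = -10. For fixed y, x³ = 16·y³ − 10, so a solution requires the RHS to be a perfect cube.
Strategy: iterate y from -40 to 40, compute RHS = 16·y³ − 10, and check whether it is a (positive or negative) perfect cube.
Check small values of y:
  y = 0: RHS = -10 is not a perfect cube.
  y = 1: RHS = 6 is not a perfect cube.
  y = -1: RHS = -26 is not a perfect cube.
  y = 2: RHS = 118 is not a perfect cube.
  y = -2: RHS = -138 is not a perfect cube.
  y = 3: RHS = 422 is not a perfect cube.
  y = -3: RHS = -442 is not a perfect cube.
Continuing the search up to |y| = 40 finds no solutions either.
No (x, y) in the scanned range satisfies the equation.

No integer solutions with |y| ≤ 40.


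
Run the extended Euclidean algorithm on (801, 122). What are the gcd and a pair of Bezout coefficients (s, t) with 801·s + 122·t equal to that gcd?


Euclidean algorithm on (801, 122) — divide until remainder is 0:
  801 = 6 · 122 + 69
  122 = 1 · 69 + 53
  69 = 1 · 53 + 16
  53 = 3 · 16 + 5
  16 = 3 · 5 + 1
  5 = 5 · 1 + 0
gcd(801, 122) = 1.
Track Bezout coefficients alongside the remainders: start with r₀ = 801 = a·1 + b·0 (s = 1, t = 0) and r₁ = 122 = a·0 + b·1 (s = 0, t = 1); each new remainder r_{k+1} = r_{k-1} − q_k·r_k inherits s_{k+1} = s_{k-1} − q_k·s_k, t_{k+1} = t_{k-1} − q_k·t_k, so r_k = a·s_k + b·t_k at every step:
  q = 6: r = 69, s = 1 − 6·0 = 1, t = 0 − 6·1 = -6  (check: 801·1 + 122·(-6) = 69)
  q = 1: r = 53, s = 0 − 1·1 = -1, t = 1 − 1·(-6) = 7  (check: 801·(-1) + 122·7 = 53)
  q = 1: r = 16, s = 1 − 1·(-1) = 2, t = -6 − 1·7 = -13  (check: 801·2 + 122·(-13) = 16)
  q = 3: r = 5, s = -1 − 3·2 = -7, t = 7 − 3·(-13) = 46  (check: 801·(-7) + 122·46 = 5)
  q = 3: r = 1, s = 2 − 3·(-7) = 23, t = -13 − 3·46 = -151  (check: 801·23 + 122·(-151) = 1)
The row with r = 1 (the gcd) gives the Bezout coefficients s = 23, t = -151.
Result: 801 · (23) + 122 · (-151) = 1.

gcd(801, 122) = 1; s = 23, t = -151 (check: 801·23 + 122·(-151) = 1).


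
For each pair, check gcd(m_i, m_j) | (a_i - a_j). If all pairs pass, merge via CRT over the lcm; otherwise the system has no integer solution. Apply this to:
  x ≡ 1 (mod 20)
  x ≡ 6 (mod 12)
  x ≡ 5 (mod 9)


Moduli 20, 12, 9 are not pairwise coprime, so CRT works modulo lcm(m_i) when all pairwise compatibility conditions hold.
Pairwise compatibility: gcd(m_i, m_j) must divide a_i - a_j for every pair.
Merge one congruence at a time:
  Start: x ≡ 1 (mod 20).
  Combine with x ≡ 6 (mod 12): gcd(20, 12) = 4, and 6 - 1 = 5 is NOT divisible by 4.
    ⇒ system is inconsistent (no integer solution).

No solution (the system is inconsistent).


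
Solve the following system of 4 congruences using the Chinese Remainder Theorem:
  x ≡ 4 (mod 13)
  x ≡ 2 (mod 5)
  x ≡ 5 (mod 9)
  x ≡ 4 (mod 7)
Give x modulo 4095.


Product of moduli M = 13 · 5 · 9 · 7 = 4095.
Merge one congruence at a time:
  Start: x ≡ 4 (mod 13).
  Combine with x ≡ 2 (mod 5); new modulus lcm = 65.
    Write x = 4 + 13·t and substitute into x ≡ 2 (mod 5): 13·t ≡ 2 − 4 = -2 (mod 5).
    Reduce coefficients mod 5: 3·t ≡ 3 (mod 5).
    The inverse of 3 mod 5 is 2 (since 3·2 = 6 = 1·5 + 1), so t ≡ 2·3 = 6 ≡ 1 (mod 5).
    Then x = 4 + 13·1 = 17, valid modulo lcm(13, 5) = 65: x ≡ 17 (mod 65).
  Combine with x ≡ 5 (mod 9); new modulus lcm = 585.
    Write x = 17 + 65·t and substitute into x ≡ 5 (mod 9): 65·t ≡ 5 − 17 = -12 (mod 9).
    Reduce coefficients mod 9: 2·t ≡ 6 (mod 9).
    The inverse of 2 mod 9 is 5 (since 2·5 = 10 = 1·9 + 1), so t ≡ 5·6 = 30 ≡ 3 (mod 9).
    Then x = 17 + 65·3 = 212, valid modulo lcm(65, 9) = 585: x ≡ 212 (mod 585).
  Combine with x ≡ 4 (mod 7); new modulus lcm = 4095.
    Write x = 212 + 585·t and substitute into x ≡ 4 (mod 7): 585·t ≡ 4 − 212 = -208 (mod 7).
    Reduce coefficients mod 7: 4·t ≡ 2 (mod 7).
    The inverse of 4 mod 7 is 2 (since 4·2 = 8 = 1·7 + 1), so t ≡ 2·2 = 4 ≡ 4 (mod 7).
    Then x = 212 + 585·4 = 2552, valid modulo lcm(585, 7) = 4095: x ≡ 2552 (mod 4095).
Verify against each original: 2552 mod 13 = 4, 2552 mod 5 = 2, 2552 mod 9 = 5, 2552 mod 7 = 4.

x ≡ 2552 (mod 4095).
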